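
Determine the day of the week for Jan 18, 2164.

Wednesday

Doomsday rule: the anchor day for the 2100s is Sunday. For year 64: 64÷12 = 5 r 4, and 4÷4 = 1, so 5+4+1 = 10.
Sunday + 10 ≡ Wednesday — that's 2164's doomsday.
In January the doomsday date is Jan 4 (2164 is a leap year (divisible by 4)).
Jan 18 is 14 days after Jan 4; 14 mod 7 = 0, so Wednesday + 0 = Wednesday.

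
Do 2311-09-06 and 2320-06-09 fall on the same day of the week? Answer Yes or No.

From Sep 6, 2311 to Jun 9, 2320 is 3199 days.
3199 mod 7 = 0, so they are the same weekday.
(Sep 6, 2311 is a Wednesday; Jun 9, 2320 is a Wednesday.)

Yes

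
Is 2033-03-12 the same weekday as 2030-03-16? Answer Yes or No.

From Mar 16, 2030 to Mar 12, 2033 is 1092 days.
1092 mod 7 = 0, so they are the same weekday.
(Mar 16, 2030 is a Saturday; Mar 12, 2033 is a Saturday.)

Yes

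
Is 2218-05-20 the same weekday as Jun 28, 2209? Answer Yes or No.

Yes

From Jun 28, 2209 to May 20, 2218 is 3248 days.
3248 mod 7 = 0, so they are the same weekday.
(Jun 28, 2209 is a Wednesday; May 20, 2218 is a Wednesday.)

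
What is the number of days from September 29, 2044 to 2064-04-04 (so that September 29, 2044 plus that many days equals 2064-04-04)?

7127

Sep 29, 2044 → Sep 29, 2045: 365 days.
Sep 29, 2045 → Sep 29, 2046: 365 days.
Sep 29, 2046 → Sep 29, 2047: 365 days.
Sep 29, 2047 → Sep 29, 2048: 366 days (Feb 29, 2048 is in that span).
Sep 29, 2048 → Sep 29, 2049: 365 days.
Sep 29, 2049 → Sep 29, 2050: 365 days.
Sep 29, 2050 → Sep 29, 2051: 365 days.
Sep 29, 2051 → Sep 29, 2052: 366 days (Feb 29, 2052 is in that span).
Sep 29, 2052 → Sep 29, 2053: 365 days.
Sep 29, 2053 → Sep 29, 2054: 365 days.
Sep 29, 2054 → Sep 29, 2055: 365 days.
Sep 29, 2055 → Sep 29, 2056: 366 days (Feb 29, 2056 is in that span).
Sep 29, 2056 → Sep 29, 2057: 365 days.
Sep 29, 2057 → Sep 29, 2058: 365 days.
Sep 29, 2058 → Sep 29, 2059: 365 days.
Sep 29, 2059 → Sep 29, 2060: 366 days (Feb 29, 2060 is in that span).
Sep 29, 2060 → Sep 29, 2061: 365 days.
Sep 29, 2061 → Sep 29, 2062: 365 days.
Sep 29, 2062 → Sep 29, 2063: 365 days.
Sep 29, 2063 → Oct 29, 2063: 30 days (September has 30).
Oct 29, 2063 → Nov 29, 2063: 31 days (October has 31).
Nov 29, 2063 → Dec 29, 2063: 30 days (November has 30).
Dec 29, 2063 → Jan 29, 2064: 31 days (December has 31).
Jan 29, 2064 → Feb 29, 2064: 31 days (January has 31).
Feb 29, 2064 → Mar 29, 2064: 29 days (February has 29).
Mar 29, 2064 → Apr 4, 2064: 6 days.
Total: 7127 days.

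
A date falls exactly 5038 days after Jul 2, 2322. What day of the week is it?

First find the weekday of Jul 2, 2322. Doomsday rule: the anchor day for the 2300s is Wednesday. For year 22: 22÷12 = 1 r 10, and 10÷4 = 2, so 1+10+2 = 13.
Wednesday + 13 ≡ Tuesday — that's 2322's doomsday.
In July the doomsday date is Jul 11.
Jul 2 is 9 days before Jul 11; 9 mod 7 = 2, so Tuesday − 2 = Sunday.
5038 mod 7 = 5, so 5038 days after a Sunday is Sunday + 5 = Friday.

Friday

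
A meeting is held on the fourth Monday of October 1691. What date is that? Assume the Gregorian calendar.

October 22, 1691

October 1, 1691 is a Monday.
The first Monday is therefore October 1 (same day).
The fourth Monday is 1 + 3×7 = October 22.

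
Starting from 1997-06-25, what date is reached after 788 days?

August 22, 1999

+365 (one year) → Jun 25, 1998 (423 left).
+365 (one year) → Jun 25, 1999 (58 left).
Jun has 30 days: +6 → Jul 1, 1999 (52 left).
Jul has 31 days: +31 → Aug 1, 1999 (21 left).
+21 → Aug 22, 1999.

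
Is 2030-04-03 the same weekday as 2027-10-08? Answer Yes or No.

No

From Oct 8, 2027 to Apr 3, 2030 is 908 days.
908 mod 7 = 5, so they are different weekdays.
(Oct 8, 2027 is a Friday; Apr 3, 2030 is a Wednesday.)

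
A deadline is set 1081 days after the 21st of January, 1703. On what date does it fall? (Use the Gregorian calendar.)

January 6, 1706

+365 (one year) → Jan 21, 1704 (716 left).
+366 (one year; includes Feb 29, 1704) → Jan 21, 1705 (350 left).
Jan has 31 days: +11 → Feb 1, 1705 (339 left).
Feb has 28 days: +28 → Mar 1, 1705 (311 left).
Mar has 31 days: +31 → Apr 1, 1705 (280 left).
Apr has 30 days: +30 → May 1, 1705 (250 left).
May has 31 days: +31 → Jun 1, 1705 (219 left).
Jun has 30 days: +30 → Jul 1, 1705 (189 left).
Jul has 31 days: +31 → Aug 1, 1705 (158 left).
Aug has 31 days: +31 → Sep 1, 1705 (127 left).
Sep has 30 days: +30 → Oct 1, 1705 (97 left).
Oct has 31 days: +31 → Nov 1, 1705 (66 left).
Nov has 30 days: +30 → Dec 1, 1705 (36 left).
Dec has 31 days: +31 → Jan 1, 1706 (5 left).
+5 → Jan 6, 1706.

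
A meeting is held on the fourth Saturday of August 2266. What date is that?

August 1, 2266 is a Wednesday.
The first Saturday is therefore August 4 (3 days later).
The fourth Saturday is 4 + 3×7 = August 25.

August 25, 2266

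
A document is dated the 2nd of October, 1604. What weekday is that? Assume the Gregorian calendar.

Saturday

Doomsday rule: the anchor day for the 1600s is Tuesday. For year 04: 4÷12 = 0 r 4, and 4÷4 = 1, so 0+4+1 = 5.
Tuesday + 5 ≡ Sunday — that's 1604's doomsday.
In October the doomsday date is Oct 10.
Oct 2 is 8 days before Oct 10; 8 mod 7 = 1, so Sunday − 1 = Saturday.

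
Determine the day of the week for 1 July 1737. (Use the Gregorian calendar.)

Doomsday rule: the anchor day for the 1700s is Sunday. For year 37: 37÷12 = 3 r 1, and 1÷4 = 0, so 3+1+0 = 4.
Sunday + 4 ≡ Thursday — that's 1737's doomsday.
In July the doomsday date is Jul 11.
Jul 1 is 10 days before Jul 11; 10 mod 7 = 3, so Thursday − 3 = Monday.

Monday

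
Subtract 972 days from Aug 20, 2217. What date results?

−365 (one year) → Aug 20, 2216 (607 left).
−366 (one year; includes Feb 29, 2216) → Aug 20, 2215 (241 left).
−20 → Jul 31, 2215 (end of Jul, 31 days; 221 left).
−31 → Jun 30, 2215 (end of Jun, 30 days; 190 left).
−30 → May 31, 2215 (end of May, 31 days; 160 left).
−31 → Apr 30, 2215 (end of Apr, 30 days; 129 left).
−30 → Mar 31, 2215 (end of Mar, 31 days; 99 left).
−31 → Feb 28, 2215 (end of Feb, 28 days; 68 left).
−28 → Jan 31, 2215 (end of Jan, 31 days; 40 left).
−31 → Dec 31, 2214 (end of Dec, 31 days; 9 left).
−9 → Dec 22, 2214.

December 22, 2214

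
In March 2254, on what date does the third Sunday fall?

March 19, 2254

March 1, 2254 is a Wednesday.
The first Sunday is therefore March 5 (4 days later).
The third Sunday is 5 + 2×7 = March 19.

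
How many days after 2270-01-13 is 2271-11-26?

682

Jan 13, 2270 → Jan 13, 2271: 365 days.
Jan 13, 2271 → Feb 13, 2271: 31 days (January has 31).
Feb 13, 2271 → Mar 13, 2271: 28 days (February has 28).
Mar 13, 2271 → Apr 13, 2271: 31 days (March has 31).
Apr 13, 2271 → May 13, 2271: 30 days (April has 30).
May 13, 2271 → Jun 13, 2271: 31 days (May has 31).
Jun 13, 2271 → Jul 13, 2271: 30 days (June has 30).
Jul 13, 2271 → Aug 13, 2271: 31 days (July has 31).
Aug 13, 2271 → Sep 13, 2271: 31 days (August has 31).
Sep 13, 2271 → Oct 13, 2271: 30 days (September has 30).
Oct 13, 2271 → Nov 13, 2271: 31 days (October has 31).
Nov 13, 2271 → Nov 26, 2271: 13 days.
Total: 682 days.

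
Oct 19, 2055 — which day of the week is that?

Tuesday

Doomsday rule: the anchor day for the 2000s is Tuesday. For year 55: 55÷12 = 4 r 7, and 7÷4 = 1, so 4+7+1 = 12.
Tuesday + 12 ≡ Sunday — that's 2055's doomsday.
In October the doomsday date is Oct 10.
Oct 19 is 9 days after Oct 10; 9 mod 7 = 2, so Sunday + 2 = Tuesday.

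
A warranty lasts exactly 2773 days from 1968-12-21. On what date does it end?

July 25, 1976

+365 (one year) → Dec 21, 1969 (2408 left).
+365 (one year) → Dec 21, 1970 (2043 left).
+365 (one year) → Dec 21, 1971 (1678 left).
+366 (one year; includes Feb 29, 1972) → Dec 21, 1972 (1312 left).
+365 (one year) → Dec 21, 1973 (947 left).
+365 (one year) → Dec 21, 1974 (582 left).
+365 (one year) → Dec 21, 1975 (217 left).
Dec has 31 days: +11 → Jan 1, 1976 (206 left).
Jan has 31 days: +31 → Feb 1, 1976 (175 left).
Feb has 29 days: +29 → Mar 1, 1976 (146 left).
Mar has 31 days: +31 → Apr 1, 1976 (115 left).
Apr has 30 days: +30 → May 1, 1976 (85 left).
May has 31 days: +31 → Jun 1, 1976 (54 left).
Jun has 30 days: +30 → Jul 1, 1976 (24 left).
+24 → Jul 25, 1976.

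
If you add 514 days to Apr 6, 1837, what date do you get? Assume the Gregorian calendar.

+365 (one year) → Apr 6, 1838 (149 left).
Apr has 30 days: +25 → May 1, 1838 (124 left).
May has 31 days: +31 → Jun 1, 1838 (93 left).
Jun has 30 days: +30 → Jul 1, 1838 (63 left).
Jul has 31 days: +31 → Aug 1, 1838 (32 left).
Aug has 31 days: +31 → Sep 1, 1838 (1 left).
+1 → Sep 2, 1838.

September 2, 1838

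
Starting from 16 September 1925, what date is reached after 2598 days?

October 27, 1932

+365 (one year) → Sep 16, 1926 (2233 left).
+365 (one year) → Sep 16, 1927 (1868 left).
+366 (one year; includes Feb 29, 1928) → Sep 16, 1928 (1502 left).
+365 (one year) → Sep 16, 1929 (1137 left).
+365 (one year) → Sep 16, 1930 (772 left).
+365 (one year) → Sep 16, 1931 (407 left).
+366 (one year; includes Feb 29, 1932) → Sep 16, 1932 (41 left).
Sep has 30 days: +15 → Oct 1, 1932 (26 left).
+26 → Oct 27, 1932.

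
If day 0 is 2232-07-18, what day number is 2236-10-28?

Jul 18, 2232 → Jul 18, 2233: 365 days.
Jul 18, 2233 → Jul 18, 2234: 365 days.
Jul 18, 2234 → Jul 18, 2235: 365 days.
Jul 18, 2235 → Jul 18, 2236: 366 days (Feb 29, 2236 is in that span).
Jul 18, 2236 → Aug 18, 2236: 31 days (July has 31).
Aug 18, 2236 → Sep 18, 2236: 31 days (August has 31).
Sep 18, 2236 → Oct 18, 2236: 30 days (September has 30).
Oct 18, 2236 → Oct 28, 2236: 10 days.
Total: 1563 days.

1563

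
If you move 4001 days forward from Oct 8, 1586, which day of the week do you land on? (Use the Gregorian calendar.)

Sunday

Oct 8, 1586 is a Wednesday.
4001 mod 7 = 4, so 4001 days after a Wednesday is Wednesday + 4 = Sunday.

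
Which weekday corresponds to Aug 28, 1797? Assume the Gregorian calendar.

Doomsday rule: the anchor day for the 1700s is Sunday. For year 97: 97÷12 = 8 r 1, and 1÷4 = 0, so 8+1+0 = 9.
Sunday + 9 ≡ Tuesday — that's 1797's doomsday.
In August the doomsday date is Aug 8.
Aug 28 is 20 days after Aug 8; 20 mod 7 = 6, so Tuesday + 6 = Monday.

Monday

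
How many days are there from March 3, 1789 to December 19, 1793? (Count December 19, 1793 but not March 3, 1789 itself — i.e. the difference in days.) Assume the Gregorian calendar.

1752

Mar 3, 1789 → Mar 3, 1790: 365 days.
Mar 3, 1790 → Mar 3, 1791: 365 days.
Mar 3, 1791 → Mar 3, 1792: 366 days (Feb 29, 1792 is in that span).
Mar 3, 1792 → Mar 3, 1793: 365 days.
Mar 3, 1793 → Apr 3, 1793: 31 days (March has 31).
Apr 3, 1793 → May 3, 1793: 30 days (April has 30).
May 3, 1793 → Jun 3, 1793: 31 days (May has 31).
Jun 3, 1793 → Jul 3, 1793: 30 days (June has 30).
Jul 3, 1793 → Aug 3, 1793: 31 days (July has 31).
Aug 3, 1793 → Sep 3, 1793: 31 days (August has 31).
Sep 3, 1793 → Oct 3, 1793: 30 days (September has 30).
Oct 3, 1793 → Nov 3, 1793: 31 days (October has 31).
Nov 3, 1793 → Dec 3, 1793: 30 days (November has 30).
Dec 3, 1793 → Dec 19, 1793: 16 days.
Total: 1752 days.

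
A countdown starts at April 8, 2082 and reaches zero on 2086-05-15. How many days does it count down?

Apr 8, 2082 → Apr 8, 2083: 365 days.
Apr 8, 2083 → Apr 8, 2084: 366 days (Feb 29, 2084 is in that span).
Apr 8, 2084 → Apr 8, 2085: 365 days.
Apr 8, 2085 → Apr 8, 2086: 365 days.
Apr 8, 2086 → May 8, 2086: 30 days (April has 30).
May 8, 2086 → May 15, 2086: 7 days.
Total: 1498 days.

1498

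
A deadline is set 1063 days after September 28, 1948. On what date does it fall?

+365 (one year) → Sep 28, 1949 (698 left).
+365 (one year) → Sep 28, 1950 (333 left).
Sep has 30 days: +3 → Oct 1, 1950 (330 left).
Oct has 31 days: +31 → Nov 1, 1950 (299 left).
Nov has 30 days: +30 → Dec 1, 1950 (269 left).
Dec has 31 days: +31 → Jan 1, 1951 (238 left).
Jan has 31 days: +31 → Feb 1, 1951 (207 left).
Feb has 28 days: +28 → Mar 1, 1951 (179 left).
Mar has 31 days: +31 → Apr 1, 1951 (148 left).
Apr has 30 days: +30 → May 1, 1951 (118 left).
May has 31 days: +31 → Jun 1, 1951 (87 left).
Jun has 30 days: +30 → Jul 1, 1951 (57 left).
Jul has 31 days: +31 → Aug 1, 1951 (26 left).
+26 → Aug 27, 1951.

August 27, 1951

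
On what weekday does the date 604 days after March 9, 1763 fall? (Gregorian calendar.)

Friday

First find the weekday of Mar 9, 1763. Doomsday rule: the anchor day for the 1700s is Sunday. For year 63: 63÷12 = 5 r 3, and 3÷4 = 0, so 5+3+0 = 8.
Sunday + 8 ≡ Monday — that's 1763's doomsday.
In March the doomsday date is Mar 14.
Mar 9 is 5 days before Mar 14; 5 mod 7 = 5, so Monday − 5 = Wednesday.
604 mod 7 = 2, so 604 days after a Wednesday is Wednesday + 2 = Friday.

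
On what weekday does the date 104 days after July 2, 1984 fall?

Sunday

First find the weekday of Jul 2, 1984. Doomsday rule: the anchor day for the 1900s is Wednesday. For year 84: 84÷12 = 7 r 0, and 0÷4 = 0, so 7+0+0 = 7.
Wednesday + 7 ≡ Wednesday — that's 1984's doomsday.
In July the doomsday date is Jul 11.
Jul 2 is 9 days before Jul 11; 9 mod 7 = 2, so Wednesday − 2 = Monday.
104 mod 7 = 6, so 104 days after a Monday is Monday + 6 = Sunday.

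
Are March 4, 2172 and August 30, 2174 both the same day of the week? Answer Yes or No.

No

From Mar 4, 2172 to Aug 30, 2174 is 909 days.
909 mod 7 = 6, so they are different weekdays.
(Mar 4, 2172 is a Wednesday; Aug 30, 2174 is a Tuesday.)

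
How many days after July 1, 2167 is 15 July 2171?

Jul 1, 2167 → Jul 1, 2168: 366 days (Feb 29, 2168 is in that span).
Jul 1, 2168 → Jul 1, 2169: 365 days.
Jul 1, 2169 → Jul 1, 2170: 365 days.
Jul 1, 2170 → Aug 1, 2170: 31 days (July has 31).
Aug 1, 2170 → Sep 1, 2170: 31 days (August has 31).
Sep 1, 2170 → Oct 1, 2170: 30 days (September has 30).
Oct 1, 2170 → Nov 1, 2170: 31 days (October has 31).
Nov 1, 2170 → Dec 1, 2170: 30 days (November has 30).
Dec 1, 2170 → Jan 1, 2171: 31 days (December has 31).
Jan 1, 2171 → Feb 1, 2171: 31 days (January has 31).
Feb 1, 2171 → Mar 1, 2171: 28 days (February has 28).
Mar 1, 2171 → Apr 1, 2171: 31 days (March has 31).
Apr 1, 2171 → May 1, 2171: 30 days (April has 30).
May 1, 2171 → Jun 1, 2171: 31 days (May has 31).
Jun 1, 2171 → Jul 1, 2171: 30 days (June has 30).
Jul 1, 2171 → Jul 15, 2171: 14 days.
Total: 1475 days.

1475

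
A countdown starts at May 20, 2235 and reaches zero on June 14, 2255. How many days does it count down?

7330

May 20, 2235 → May 20, 2236: 366 days (Feb 29, 2236 is in that span).
May 20, 2236 → May 20, 2237: 365 days.
May 20, 2237 → May 20, 2238: 365 days.
May 20, 2238 → May 20, 2239: 365 days.
May 20, 2239 → May 20, 2240: 366 days (Feb 29, 2240 is in that span).
May 20, 2240 → May 20, 2241: 365 days.
May 20, 2241 → May 20, 2242: 365 days.
May 20, 2242 → May 20, 2243: 365 days.
May 20, 2243 → May 20, 2244: 366 days (Feb 29, 2244 is in that span).
May 20, 2244 → May 20, 2245: 365 days.
May 20, 2245 → May 20, 2246: 365 days.
May 20, 2246 → May 20, 2247: 365 days.
May 20, 2247 → May 20, 2248: 366 days (Feb 29, 2248 is in that span).
May 20, 2248 → May 20, 2249: 365 days.
May 20, 2249 → May 20, 2250: 365 days.
May 20, 2250 → May 20, 2251: 365 days.
May 20, 2251 → May 20, 2252: 366 days (Feb 29, 2252 is in that span).
May 20, 2252 → May 20, 2253: 365 days.
May 20, 2253 → May 20, 2254: 365 days.
May 20, 2254 → Jun 20, 2254: 31 days (May has 31).
Jun 20, 2254 → Jul 20, 2254: 30 days (June has 30).
Jul 20, 2254 → Aug 20, 2254: 31 days (July has 31).
Aug 20, 2254 → Sep 20, 2254: 31 days (August has 31).
Sep 20, 2254 → Oct 20, 2254: 30 days (September has 30).
Oct 20, 2254 → Nov 20, 2254: 31 days (October has 31).
Nov 20, 2254 → Dec 20, 2254: 30 days (November has 30).
Dec 20, 2254 → Jan 20, 2255: 31 days (December has 31).
Jan 20, 2255 → Feb 20, 2255: 31 days (January has 31).
Feb 20, 2255 → Mar 20, 2255: 28 days (February has 28).
Mar 20, 2255 → Apr 20, 2255: 31 days (March has 31).
Apr 20, 2255 → May 20, 2255: 30 days (April has 30).
May 20, 2255 → Jun 14, 2255: 25 days.
Total: 7330 days.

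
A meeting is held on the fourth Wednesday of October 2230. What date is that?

October 27, 2230

October 1, 2230 is a Friday.
The first Wednesday is therefore October 6 (5 days later).
The fourth Wednesday is 6 + 3×7 = October 27.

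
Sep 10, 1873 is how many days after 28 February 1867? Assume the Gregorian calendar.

Feb 28, 1867 → Feb 28, 1868: 365 days.
Feb 28, 1868 → Feb 28, 1869: 366 days (Feb 29, 1868 is in that span).
Feb 28, 1869 → Feb 28, 1870: 365 days.
Feb 28, 1870 → Feb 28, 1871: 365 days.
Feb 28, 1871 → Feb 28, 1872: 365 days.
Feb 28, 1872 → Feb 28, 1873: 366 days (Feb 29, 1872 is in that span).
Feb 28, 1873 → Mar 28, 1873: 28 days (February has 28).
Mar 28, 1873 → Apr 28, 1873: 31 days (March has 31).
Apr 28, 1873 → May 28, 1873: 30 days (April has 30).
May 28, 1873 → Jun 28, 1873: 31 days (May has 31).
Jun 28, 1873 → Jul 28, 1873: 30 days (June has 30).
Jul 28, 1873 → Aug 28, 1873: 31 days (July has 31).
Aug 28, 1873 → Sep 10, 1873: 13 days.
Total: 2386 days.

2386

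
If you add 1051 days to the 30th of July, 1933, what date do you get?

June 15, 1936

+365 (one year) → Jul 30, 1934 (686 left).
+365 (one year) → Jul 30, 1935 (321 left).
Jul has 31 days: +2 → Aug 1, 1935 (319 left).
Aug has 31 days: +31 → Sep 1, 1935 (288 left).
Sep has 30 days: +30 → Oct 1, 1935 (258 left).
Oct has 31 days: +31 → Nov 1, 1935 (227 left).
Nov has 30 days: +30 → Dec 1, 1935 (197 left).
Dec has 31 days: +31 → Jan 1, 1936 (166 left).
Jan has 31 days: +31 → Feb 1, 1936 (135 left).
Feb has 29 days: +29 → Mar 1, 1936 (106 left).
Mar has 31 days: +31 → Apr 1, 1936 (75 left).
Apr has 30 days: +30 → May 1, 1936 (45 left).
May has 31 days: +31 → Jun 1, 1936 (14 left).
+14 → Jun 15, 1936.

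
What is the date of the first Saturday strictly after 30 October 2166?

November 1, 2166

Oct 30, 2166 is a Thursday.
From Thursday to the next Saturday is 2 days.
Oct 30, 2166 + 2 = Nov 1, 2166.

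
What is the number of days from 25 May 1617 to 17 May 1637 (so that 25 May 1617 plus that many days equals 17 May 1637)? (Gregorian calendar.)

May 25, 1617 → May 25, 1618: 365 days.
May 25, 1618 → May 25, 1619: 365 days.
May 25, 1619 → May 25, 1620: 366 days (Feb 29, 1620 is in that span).
May 25, 1620 → May 25, 1621: 365 days.
May 25, 1621 → May 25, 1622: 365 days.
May 25, 1622 → May 25, 1623: 365 days.
May 25, 1623 → May 25, 1624: 366 days (Feb 29, 1624 is in that span).
May 25, 1624 → May 25, 1625: 365 days.
May 25, 1625 → May 25, 1626: 365 days.
May 25, 1626 → May 25, 1627: 365 days.
May 25, 1627 → May 25, 1628: 366 days (Feb 29, 1628 is in that span).
May 25, 1628 → May 25, 1629: 365 days.
May 25, 1629 → May 25, 1630: 365 days.
May 25, 1630 → May 25, 1631: 365 days.
May 25, 1631 → May 25, 1632: 366 days (Feb 29, 1632 is in that span).
May 25, 1632 → May 25, 1633: 365 days.
May 25, 1633 → May 25, 1634: 365 days.
May 25, 1634 → May 25, 1635: 365 days.
May 25, 1635 → May 25, 1636: 366 days (Feb 29, 1636 is in that span).
May 25, 1636 → Jun 25, 1636: 31 days (May has 31).
Jun 25, 1636 → Jul 25, 1636: 30 days (June has 30).
Jul 25, 1636 → Aug 25, 1636: 31 days (July has 31).
Aug 25, 1636 → Sep 25, 1636: 31 days (August has 31).
Sep 25, 1636 → Oct 25, 1636: 30 days (September has 30).
Oct 25, 1636 → Nov 25, 1636: 31 days (October has 31).
Nov 25, 1636 → Dec 25, 1636: 30 days (November has 30).
Dec 25, 1636 → Jan 25, 1637: 31 days (December has 31).
Jan 25, 1637 → Feb 25, 1637: 31 days (January has 31).
Feb 25, 1637 → Mar 25, 1637: 28 days (February has 28).
Mar 25, 1637 → Apr 25, 1637: 31 days (March has 31).
Apr 25, 1637 → May 17, 1637: 22 days.
Total: 7297 days.

7297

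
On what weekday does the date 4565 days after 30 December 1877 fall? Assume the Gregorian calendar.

First find the weekday of Dec 30, 1877. Doomsday rule: the anchor day for the 1800s is Friday. For year 77: 77÷12 = 6 r 5, and 5÷4 = 1, so 6+5+1 = 12.
Friday + 12 ≡ Wednesday — that's 1877's doomsday.
In December the doomsday date is Dec 12.
Dec 30 is 18 days after Dec 12; 18 mod 7 = 4, so Wednesday + 4 = Sunday.
4565 mod 7 = 1, so 4565 days after a Sunday is Sunday + 1 = Monday.

Monday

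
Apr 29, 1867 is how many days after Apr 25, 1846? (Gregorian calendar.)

Apr 25, 1846 → Apr 25, 1847: 365 days.
Apr 25, 1847 → Apr 25, 1848: 366 days (Feb 29, 1848 is in that span).
Apr 25, 1848 → Apr 25, 1849: 365 days.
Apr 25, 1849 → Apr 25, 1850: 365 days.
Apr 25, 1850 → Apr 25, 1851: 365 days.
Apr 25, 1851 → Apr 25, 1852: 366 days (Feb 29, 1852 is in that span).
Apr 25, 1852 → Apr 25, 1853: 365 days.
Apr 25, 1853 → Apr 25, 1854: 365 days.
Apr 25, 1854 → Apr 25, 1855: 365 days.
Apr 25, 1855 → Apr 25, 1856: 366 days (Feb 29, 1856 is in that span).
Apr 25, 1856 → Apr 25, 1857: 365 days.
Apr 25, 1857 → Apr 25, 1858: 365 days.
Apr 25, 1858 → Apr 25, 1859: 365 days.
Apr 25, 1859 → Apr 25, 1860: 366 days (Feb 29, 1860 is in that span).
Apr 25, 1860 → Apr 25, 1861: 365 days.
Apr 25, 1861 → Apr 25, 1862: 365 days.
Apr 25, 1862 → Apr 25, 1863: 365 days.
Apr 25, 1863 → Apr 25, 1864: 366 days (Feb 29, 1864 is in that span).
Apr 25, 1864 → Apr 25, 1865: 365 days.
Apr 25, 1865 → Apr 25, 1866: 365 days.
Apr 25, 1866 → May 25, 1866: 30 days (April has 30).
May 25, 1866 → Jun 25, 1866: 31 days (May has 31).
Jun 25, 1866 → Jul 25, 1866: 30 days (June has 30).
Jul 25, 1866 → Aug 25, 1866: 31 days (July has 31).
Aug 25, 1866 → Sep 25, 1866: 31 days (August has 31).
Sep 25, 1866 → Oct 25, 1866: 30 days (September has 30).
Oct 25, 1866 → Nov 25, 1866: 31 days (October has 31).
Nov 25, 1866 → Dec 25, 1866: 30 days (November has 30).
Dec 25, 1866 → Jan 25, 1867: 31 days (December has 31).
Jan 25, 1867 → Feb 25, 1867: 31 days (January has 31).
Feb 25, 1867 → Mar 25, 1867: 28 days (February has 28).
Mar 25, 1867 → Apr 25, 1867: 31 days (March has 31).
Apr 25, 1867 → Apr 29, 1867: 4 days.
Total: 7674 days.

7674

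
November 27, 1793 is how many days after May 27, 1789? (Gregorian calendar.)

May 27, 1789 → May 27, 1790: 365 days.
May 27, 1790 → May 27, 1791: 365 days.
May 27, 1791 → May 27, 1792: 366 days (Feb 29, 1792 is in that span).
May 27, 1792 → May 27, 1793: 365 days.
May 27, 1793 → Jun 27, 1793: 31 days (May has 31).
Jun 27, 1793 → Jul 27, 1793: 30 days (June has 30).
Jul 27, 1793 → Aug 27, 1793: 31 days (July has 31).
Aug 27, 1793 → Sep 27, 1793: 31 days (August has 31).
Sep 27, 1793 → Oct 27, 1793: 30 days (September has 30).
Oct 27, 1793 → Nov 27, 1793: 31 days.
Total: 1645 days.

1645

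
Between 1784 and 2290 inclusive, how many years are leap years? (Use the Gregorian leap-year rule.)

Multiples of 4 in [1784,2290]: 127.
Of those, multiples of 100: 5 (not leap unless ÷400).
Multiples of 400: 1.
Leap years = 127 − 5 + 1 = 123.

123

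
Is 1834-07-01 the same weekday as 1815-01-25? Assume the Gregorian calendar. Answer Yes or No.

From Jan 25, 1815 to Jul 1, 1834 is 7097 days.
7097 mod 7 = 6, so they are different weekdays.
(Jan 25, 1815 is a Wednesday; Jul 1, 1834 is a Tuesday.)

No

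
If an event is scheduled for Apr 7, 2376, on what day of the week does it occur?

Wednesday

Doomsday rule: the anchor day for the 2300s is Wednesday. For year 76: 76÷12 = 6 r 4, and 4÷4 = 1, so 6+4+1 = 11.
Wednesday + 11 ≡ Sunday — that's 2376's doomsday.
In April the doomsday date is Apr 4.
Apr 7 is 3 days after Apr 4; 3 mod 7 = 3, so Sunday + 3 = Wednesday.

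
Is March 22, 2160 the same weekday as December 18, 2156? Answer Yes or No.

Yes

From Dec 18, 2156 to Mar 22, 2160 is 1190 days.
1190 mod 7 = 0, so they are the same weekday.
(Dec 18, 2156 is a Saturday; Mar 22, 2160 is a Saturday.)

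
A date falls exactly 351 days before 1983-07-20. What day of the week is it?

First find the weekday of Jul 20, 1983. Doomsday rule: the anchor day for the 1900s is Wednesday. For year 83: 83÷12 = 6 r 11, and 11÷4 = 2, so 6+11+2 = 19.
Wednesday + 19 ≡ Monday — that's 1983's doomsday.
In July the doomsday date is Jul 11.
Jul 20 is 9 days after Jul 11; 9 mod 7 = 2, so Monday + 2 = Wednesday.
351 mod 7 = 1, so 351 days before a Wednesday is Wednesday − 1 = Tuesday.

Tuesday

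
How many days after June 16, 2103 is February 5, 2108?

Jun 16, 2103 → Jun 16, 2104: 366 days (Feb 29, 2104 is in that span).
Jun 16, 2104 → Jun 16, 2105: 365 days.
Jun 16, 2105 → Jun 16, 2106: 365 days.
Jun 16, 2106 → Jun 16, 2107: 365 days.
Jun 16, 2107 → Jul 16, 2107: 30 days (June has 30).
Jul 16, 2107 → Aug 16, 2107: 31 days (July has 31).
Aug 16, 2107 → Sep 16, 2107: 31 days (August has 31).
Sep 16, 2107 → Oct 16, 2107: 30 days (September has 30).
Oct 16, 2107 → Nov 16, 2107: 31 days (October has 31).
Nov 16, 2107 → Dec 16, 2107: 30 days (November has 30).
Dec 16, 2107 → Jan 16, 2108: 31 days (December has 31).
Jan 16, 2108 → Feb 5, 2108: 20 days.
Total: 1695 days.

1695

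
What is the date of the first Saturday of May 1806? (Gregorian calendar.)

May 1, 1806 is a Thursday.
The first Saturday is therefore May 3 (2 days later).

May 3, 1806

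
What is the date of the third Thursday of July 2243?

July 20, 2243

July 1, 2243 is a Saturday.
The first Thursday is therefore July 6 (5 days later).
The third Thursday is 6 + 2×7 = July 20.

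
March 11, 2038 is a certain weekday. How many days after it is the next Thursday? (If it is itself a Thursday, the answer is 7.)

Mar 11, 2038 is a Thursday.
From Thursday to the next Thursday is 7 days.

7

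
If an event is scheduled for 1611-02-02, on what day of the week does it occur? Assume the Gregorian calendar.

Wednesday

Doomsday rule: the anchor day for the 1600s is Tuesday. For year 11: 11÷12 = 0 r 11, and 11÷4 = 2, so 0+11+2 = 13.
Tuesday + 13 ≡ Monday — that's 1611's doomsday.
In February the doomsday date is Feb 28 (1611 is not a leap year).
Feb 2 is 26 days before Feb 28; 26 mod 7 = 5, so Monday − 5 = Wednesday.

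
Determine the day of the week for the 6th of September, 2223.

Saturday

Doomsday rule: the anchor day for the 2200s is Friday. For year 23: 23÷12 = 1 r 11, and 11÷4 = 2, so 1+11+2 = 14.
Friday + 14 ≡ Friday — that's 2223's doomsday.
In September the doomsday date is Sep 5.
Sep 6 is 1 day after Sep 5; 1 mod 7 = 1, so Friday + 1 = Saturday.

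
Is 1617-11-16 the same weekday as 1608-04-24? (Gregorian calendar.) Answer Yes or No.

Yes

From Apr 24, 1608 to Nov 16, 1617 is 3493 days.
3493 mod 7 = 0, so they are the same weekday.
(Apr 24, 1608 is a Thursday; Nov 16, 1617 is a Thursday.)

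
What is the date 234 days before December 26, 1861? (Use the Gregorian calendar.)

May 6, 1861

−26 → Nov 30, 1861 (end of Nov, 30 days; 208 left).
−30 → Oct 31, 1861 (end of Oct, 31 days; 178 left).
−31 → Sep 30, 1861 (end of Sep, 30 days; 147 left).
−30 → Aug 31, 1861 (end of Aug, 31 days; 117 left).
−31 → Jul 31, 1861 (end of Jul, 31 days; 86 left).
−31 → Jun 30, 1861 (end of Jun, 30 days; 55 left).
−30 → May 31, 1861 (end of May, 31 days; 25 left).
−25 → May 6, 1861.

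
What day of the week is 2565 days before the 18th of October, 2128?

Friday

First find the weekday of Oct 18, 2128. Doomsday rule: the anchor day for the 2100s is Sunday. For year 28: 28÷12 = 2 r 4, and 4÷4 = 1, so 2+4+1 = 7.
Sunday + 7 ≡ Sunday — that's 2128's doomsday.
In October the doomsday date is Oct 10.
Oct 18 is 8 days after Oct 10; 8 mod 7 = 1, so Sunday + 1 = Monday.
2565 mod 7 = 3, so 2565 days before a Monday is Monday − 3 = Friday.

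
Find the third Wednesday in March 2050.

March 16, 2050

March 1, 2050 is a Tuesday.
The first Wednesday is therefore March 2 (1 days later).
The third Wednesday is 2 + 2×7 = March 16.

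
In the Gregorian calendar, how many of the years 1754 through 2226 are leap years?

114

Multiples of 4 in [1754,2226]: 118.
Of those, multiples of 100: 5 (not leap unless ÷400).
Multiples of 400: 1.
Leap years = 118 − 5 + 1 = 114.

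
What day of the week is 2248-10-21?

Saturday

Doomsday rule: the anchor day for the 2200s is Friday. For year 48: 48÷12 = 4 r 0, and 0÷4 = 0, so 4+0+0 = 4.
Friday + 4 ≡ Tuesday — that's 2248's doomsday.
In October the doomsday date is Oct 10.
Oct 21 is 11 days after Oct 10; 11 mod 7 = 4, so Tuesday + 4 = Saturday.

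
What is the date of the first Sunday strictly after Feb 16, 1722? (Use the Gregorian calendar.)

Feb 16, 1722 is a Monday.
From Monday to the next Sunday is 6 days.
Feb 16, 1722 + 6 = Feb 22, 1722.

February 22, 1722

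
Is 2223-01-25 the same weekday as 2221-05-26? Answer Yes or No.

Yes

From May 26, 2221 to Jan 25, 2223 is 609 days.
609 mod 7 = 0, so they are the same weekday.
(May 26, 2221 is a Saturday; Jan 25, 2223 is a Saturday.)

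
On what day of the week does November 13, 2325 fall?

Friday

Doomsday rule: the anchor day for the 2300s is Wednesday. For year 25: 25÷12 = 2 r 1, and 1÷4 = 0, so 2+1+0 = 3.
Wednesday + 3 ≡ Saturday — that's 2325's doomsday.
In November the doomsday date is Nov 7.
Nov 13 is 6 days after Nov 7; 6 mod 7 = 6, so Saturday + 6 = Friday.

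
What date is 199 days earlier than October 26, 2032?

April 10, 2032

−26 → Sep 30, 2032 (end of Sep, 30 days; 173 left).
−30 → Aug 31, 2032 (end of Aug, 31 days; 143 left).
−31 → Jul 31, 2032 (end of Jul, 31 days; 112 left).
−31 → Jun 30, 2032 (end of Jun, 30 days; 81 left).
−30 → May 31, 2032 (end of May, 31 days; 51 left).
−31 → Apr 30, 2032 (end of Apr, 30 days; 20 left).
−20 → Apr 10, 2032.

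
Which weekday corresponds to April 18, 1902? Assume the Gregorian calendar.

Doomsday rule: the anchor day for the 1900s is Wednesday. For year 02: 2÷12 = 0 r 2, and 2÷4 = 0, so 0+2+0 = 2.
Wednesday + 2 ≡ Friday — that's 1902's doomsday.
In April the doomsday date is Apr 4.
Apr 18 is 14 days after Apr 4; 14 mod 7 = 0, so Friday + 0 = Friday.

Friday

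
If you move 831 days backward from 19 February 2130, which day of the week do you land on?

Tuesday

First find the weekday of Feb 19, 2130. Doomsday rule: the anchor day for the 2100s is Sunday. For year 30: 30÷12 = 2 r 6, and 6÷4 = 1, so 2+6+1 = 9.
Sunday + 9 ≡ Tuesday — that's 2130's doomsday.
In February the doomsday date is Feb 28 (2130 is not a leap year).
Feb 19 is 9 days before Feb 28; 9 mod 7 = 2, so Tuesday − 2 = Sunday.
831 mod 7 = 5, so 831 days before a Sunday is Sunday − 5 = Tuesday.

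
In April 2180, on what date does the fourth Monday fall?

April 24, 2180

April 1, 2180 is a Saturday.
The first Monday is therefore April 3 (2 days later).
The fourth Monday is 3 + 3×7 = April 24.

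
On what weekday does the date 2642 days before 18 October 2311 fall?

Sunday

Oct 18, 2311 is a Wednesday.
2642 mod 7 = 3, so 2642 days before a Wednesday is Wednesday − 3 = Sunday.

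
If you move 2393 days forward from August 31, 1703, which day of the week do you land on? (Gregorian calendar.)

First find the weekday of Aug 31, 1703. Doomsday rule: the anchor day for the 1700s is Sunday. For year 03: 3÷12 = 0 r 3, and 3÷4 = 0, so 0+3+0 = 3.
Sunday + 3 ≡ Wednesday — that's 1703's doomsday.
In August the doomsday date is Aug 8.
Aug 31 is 23 days after Aug 8; 23 mod 7 = 2, so Wednesday + 2 = Friday.
2393 mod 7 = 6, so 2393 days after a Friday is Friday + 6 = Thursday.

Thursday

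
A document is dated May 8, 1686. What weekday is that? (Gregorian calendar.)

Wednesday

Doomsday rule: the anchor day for the 1600s is Tuesday. For year 86: 86÷12 = 7 r 2, and 2÷4 = 0, so 7+2+0 = 9.
Tuesday + 9 ≡ Thursday — that's 1686's doomsday.
In May the doomsday date is May 9.
May 8 is 1 day before May 9; 1 mod 7 = 1, so Thursday − 1 = Wednesday.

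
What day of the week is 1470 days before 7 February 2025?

Friday

First find the weekday of Feb 7, 2025. Doomsday rule: the anchor day for the 2000s is Tuesday. For year 25: 25÷12 = 2 r 1, and 1÷4 = 0, so 2+1+0 = 3.
Tuesday + 3 ≡ Friday — that's 2025's doomsday.
In February the doomsday date is Feb 28 (2025 is not a leap year).
Feb 7 is 21 days before Feb 28; 21 mod 7 = 0, so Friday − 0 = Friday.
1470 mod 7 = 0, so 1470 days before a Friday is Friday − 0 = Friday.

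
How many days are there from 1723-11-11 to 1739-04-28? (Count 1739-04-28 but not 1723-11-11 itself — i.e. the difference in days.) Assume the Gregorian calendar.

Nov 11, 1723 → Nov 11, 1724: 366 days (Feb 29, 1724 is in that span).
Nov 11, 1724 → Nov 11, 1725: 365 days.
Nov 11, 1725 → Nov 11, 1726: 365 days.
Nov 11, 1726 → Nov 11, 1727: 365 days.
Nov 11, 1727 → Nov 11, 1728: 366 days (Feb 29, 1728 is in that span).
Nov 11, 1728 → Nov 11, 1729: 365 days.
Nov 11, 1729 → Nov 11, 1730: 365 days.
Nov 11, 1730 → Nov 11, 1731: 365 days.
Nov 11, 1731 → Nov 11, 1732: 366 days (Feb 29, 1732 is in that span).
Nov 11, 1732 → Nov 11, 1733: 365 days.
Nov 11, 1733 → Nov 11, 1734: 365 days.
Nov 11, 1734 → Nov 11, 1735: 365 days.
Nov 11, 1735 → Nov 11, 1736: 366 days (Feb 29, 1736 is in that span).
Nov 11, 1736 → Nov 11, 1737: 365 days.
Nov 11, 1737 → Nov 11, 1738: 365 days.
Nov 11, 1738 → Dec 11, 1738: 30 days (November has 30).
Dec 11, 1738 → Jan 11, 1739: 31 days (December has 31).
Jan 11, 1739 → Feb 11, 1739: 31 days (January has 31).
Feb 11, 1739 → Mar 11, 1739: 28 days (February has 28).
Mar 11, 1739 → Apr 11, 1739: 31 days (March has 31).
Apr 11, 1739 → Apr 28, 1739: 17 days.
Total: 5647 days.

5647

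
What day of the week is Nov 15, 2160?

Doomsday rule: the anchor day for the 2100s is Sunday. For year 60: 60÷12 = 5 r 0, and 0÷4 = 0, so 5+0+0 = 5.
Sunday + 5 ≡ Friday — that's 2160's doomsday.
In November the doomsday date is Nov 7.
Nov 15 is 8 days after Nov 7; 8 mod 7 = 1, so Friday + 1 = Saturday.

Saturday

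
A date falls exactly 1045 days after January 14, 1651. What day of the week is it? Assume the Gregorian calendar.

Monday

Jan 14, 1651 is a Saturday.
1045 mod 7 = 2, so 1045 days after a Saturday is Saturday + 2 = Monday.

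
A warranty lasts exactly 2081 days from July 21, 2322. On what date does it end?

April 1, 2328

+365 (one year) → Jul 21, 2323 (1716 left).
+366 (one year; includes Feb 29, 2324) → Jul 21, 2324 (1350 left).
+365 (one year) → Jul 21, 2325 (985 left).
+365 (one year) → Jul 21, 2326 (620 left).
+365 (one year) → Jul 21, 2327 (255 left).
Jul has 31 days: +11 → Aug 1, 2327 (244 left).
Aug has 31 days: +31 → Sep 1, 2327 (213 left).
Sep has 30 days: +30 → Oct 1, 2327 (183 left).
Oct has 31 days: +31 → Nov 1, 2327 (152 left).
Nov has 30 days: +30 → Dec 1, 2327 (122 left).
Dec has 31 days: +31 → Jan 1, 2328 (91 left).
Jan has 31 days: +31 → Feb 1, 2328 (60 left).
Feb has 29 days: +29 → Mar 1, 2328 (31 left).
Mar has 31 days: +31 → Apr 1, 2328 (0 left).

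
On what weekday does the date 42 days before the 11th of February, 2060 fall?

First find the weekday of Feb 11, 2060. Doomsday rule: the anchor day for the 2000s is Tuesday. For year 60: 60÷12 = 5 r 0, and 0÷4 = 0, so 5+0+0 = 5.
Tuesday + 5 ≡ Sunday — that's 2060's doomsday.
In February the doomsday date is Feb 29 (2060 is a leap year (divisible by 4)).
Feb 11 is 18 days before Feb 29; 18 mod 7 = 4, so Sunday − 4 = Wednesday.
42 mod 7 = 0, so 42 days before a Wednesday is Wednesday − 0 = Wednesday.

Wednesday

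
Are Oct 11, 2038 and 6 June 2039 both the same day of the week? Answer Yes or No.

From Oct 11, 2038 to Jun 6, 2039 is 238 days.
238 mod 7 = 0, so they are the same weekday.
(Oct 11, 2038 is a Monday; Jun 6, 2039 is a Monday.)

Yes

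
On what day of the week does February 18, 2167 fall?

Doomsday rule: the anchor day for the 2100s is Sunday. For year 67: 67÷12 = 5 r 7, and 7÷4 = 1, so 5+7+1 = 13.
Sunday + 13 ≡ Saturday — that's 2167's doomsday.
In February the doomsday date is Feb 28 (2167 is not a leap year).
Feb 18 is 10 days before Feb 28; 10 mod 7 = 3, so Saturday − 3 = Wednesday.

Wednesday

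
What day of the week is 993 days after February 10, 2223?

First find the weekday of Feb 10, 2223. Doomsday rule: the anchor day for the 2200s is Friday. For year 23: 23÷12 = 1 r 11, and 11÷4 = 2, so 1+11+2 = 14.
Friday + 14 ≡ Friday — that's 2223's doomsday.
In February the doomsday date is Feb 28 (2223 is not a leap year).
Feb 10 is 18 days before Feb 28; 18 mod 7 = 4, so Friday − 4 = Monday.
993 mod 7 = 6, so 993 days after a Monday is Monday + 6 = Sunday.

Sunday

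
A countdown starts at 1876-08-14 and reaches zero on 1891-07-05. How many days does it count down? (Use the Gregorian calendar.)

5438

Aug 14, 1876 → Aug 14, 1877: 365 days.
Aug 14, 1877 → Aug 14, 1878: 365 days.
Aug 14, 1878 → Aug 14, 1879: 365 days.
Aug 14, 1879 → Aug 14, 1880: 366 days (Feb 29, 1880 is in that span).
Aug 14, 1880 → Aug 14, 1881: 365 days.
Aug 14, 1881 → Aug 14, 1882: 365 days.
Aug 14, 1882 → Aug 14, 1883: 365 days.
Aug 14, 1883 → Aug 14, 1884: 366 days (Feb 29, 1884 is in that span).
Aug 14, 1884 → Aug 14, 1885: 365 days.
Aug 14, 1885 → Aug 14, 1886: 365 days.
Aug 14, 1886 → Aug 14, 1887: 365 days.
Aug 14, 1887 → Aug 14, 1888: 366 days (Feb 29, 1888 is in that span).
Aug 14, 1888 → Aug 14, 1889: 365 days.
Aug 14, 1889 → Aug 14, 1890: 365 days.
Aug 14, 1890 → Sep 14, 1890: 31 days (August has 31).
Sep 14, 1890 → Oct 14, 1890: 30 days (September has 30).
Oct 14, 1890 → Nov 14, 1890: 31 days (October has 31).
Nov 14, 1890 → Dec 14, 1890: 30 days (November has 30).
Dec 14, 1890 → Jan 14, 1891: 31 days (December has 31).
Jan 14, 1891 → Feb 14, 1891: 31 days (January has 31).
Feb 14, 1891 → Mar 14, 1891: 28 days (February has 28).
Mar 14, 1891 → Apr 14, 1891: 31 days (March has 31).
Apr 14, 1891 → May 14, 1891: 30 days (April has 30).
May 14, 1891 → Jun 14, 1891: 31 days (May has 31).
Jun 14, 1891 → Jul 5, 1891: 21 days.
Total: 5438 days.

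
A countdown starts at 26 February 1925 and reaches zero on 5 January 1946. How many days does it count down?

7618

Feb 26, 1925 → Feb 26, 1926: 365 days.
Feb 26, 1926 → Feb 26, 1927: 365 days.
Feb 26, 1927 → Feb 26, 1928: 365 days.
Feb 26, 1928 → Feb 26, 1929: 366 days (Feb 29, 1928 is in that span).
Feb 26, 1929 → Feb 26, 1930: 365 days.
Feb 26, 1930 → Feb 26, 1931: 365 days.
Feb 26, 1931 → Feb 26, 1932: 365 days.
Feb 26, 1932 → Feb 26, 1933: 366 days (Feb 29, 1932 is in that span).
Feb 26, 1933 → Feb 26, 1934: 365 days.
Feb 26, 1934 → Feb 26, 1935: 365 days.
Feb 26, 1935 → Feb 26, 1936: 365 days.
Feb 26, 1936 → Feb 26, 1937: 366 days (Feb 29, 1936 is in that span).
Feb 26, 1937 → Feb 26, 1938: 365 days.
Feb 26, 1938 → Feb 26, 1939: 365 days.
Feb 26, 1939 → Feb 26, 1940: 365 days.
Feb 26, 1940 → Feb 26, 1941: 366 days (Feb 29, 1940 is in that span).
Feb 26, 1941 → Feb 26, 1942: 365 days.
Feb 26, 1942 → Feb 26, 1943: 365 days.
Feb 26, 1943 → Feb 26, 1944: 365 days.
Feb 26, 1944 → Feb 26, 1945: 366 days (Feb 29, 1944 is in that span).
Feb 26, 1945 → Mar 26, 1945: 28 days (February has 28).
Mar 26, 1945 → Apr 26, 1945: 31 days (March has 31).
Apr 26, 1945 → May 26, 1945: 30 days (April has 30).
May 26, 1945 → Jun 26, 1945: 31 days (May has 31).
Jun 26, 1945 → Jul 26, 1945: 30 days (June has 30).
Jul 26, 1945 → Aug 26, 1945: 31 days (July has 31).
Aug 26, 1945 → Sep 26, 1945: 31 days (August has 31).
Sep 26, 1945 → Oct 26, 1945: 30 days (September has 30).
Oct 26, 1945 → Nov 26, 1945: 31 days (October has 31).
Nov 26, 1945 → Dec 26, 1945: 30 days (November has 30).
Dec 26, 1945 → Jan 5, 1946: 10 days.
Total: 7618 days.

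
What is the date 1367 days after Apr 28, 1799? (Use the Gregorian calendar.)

+365 (one year) → Apr 28, 1800 (1002 left).
+365 (one year) → Apr 28, 1801 (637 left).
+365 (one year) → Apr 28, 1802 (272 left).
Apr has 30 days: +3 → May 1, 1802 (269 left).
May has 31 days: +31 → Jun 1, 1802 (238 left).
Jun has 30 days: +30 → Jul 1, 1802 (208 left).
Jul has 31 days: +31 → Aug 1, 1802 (177 left).
Aug has 31 days: +31 → Sep 1, 1802 (146 left).
Sep has 30 days: +30 → Oct 1, 1802 (116 left).
Oct has 31 days: +31 → Nov 1, 1802 (85 left).
Nov has 30 days: +30 → Dec 1, 1802 (55 left).
Dec has 31 days: +31 → Jan 1, 1803 (24 left).
+24 → Jan 25, 1803.

January 25, 1803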